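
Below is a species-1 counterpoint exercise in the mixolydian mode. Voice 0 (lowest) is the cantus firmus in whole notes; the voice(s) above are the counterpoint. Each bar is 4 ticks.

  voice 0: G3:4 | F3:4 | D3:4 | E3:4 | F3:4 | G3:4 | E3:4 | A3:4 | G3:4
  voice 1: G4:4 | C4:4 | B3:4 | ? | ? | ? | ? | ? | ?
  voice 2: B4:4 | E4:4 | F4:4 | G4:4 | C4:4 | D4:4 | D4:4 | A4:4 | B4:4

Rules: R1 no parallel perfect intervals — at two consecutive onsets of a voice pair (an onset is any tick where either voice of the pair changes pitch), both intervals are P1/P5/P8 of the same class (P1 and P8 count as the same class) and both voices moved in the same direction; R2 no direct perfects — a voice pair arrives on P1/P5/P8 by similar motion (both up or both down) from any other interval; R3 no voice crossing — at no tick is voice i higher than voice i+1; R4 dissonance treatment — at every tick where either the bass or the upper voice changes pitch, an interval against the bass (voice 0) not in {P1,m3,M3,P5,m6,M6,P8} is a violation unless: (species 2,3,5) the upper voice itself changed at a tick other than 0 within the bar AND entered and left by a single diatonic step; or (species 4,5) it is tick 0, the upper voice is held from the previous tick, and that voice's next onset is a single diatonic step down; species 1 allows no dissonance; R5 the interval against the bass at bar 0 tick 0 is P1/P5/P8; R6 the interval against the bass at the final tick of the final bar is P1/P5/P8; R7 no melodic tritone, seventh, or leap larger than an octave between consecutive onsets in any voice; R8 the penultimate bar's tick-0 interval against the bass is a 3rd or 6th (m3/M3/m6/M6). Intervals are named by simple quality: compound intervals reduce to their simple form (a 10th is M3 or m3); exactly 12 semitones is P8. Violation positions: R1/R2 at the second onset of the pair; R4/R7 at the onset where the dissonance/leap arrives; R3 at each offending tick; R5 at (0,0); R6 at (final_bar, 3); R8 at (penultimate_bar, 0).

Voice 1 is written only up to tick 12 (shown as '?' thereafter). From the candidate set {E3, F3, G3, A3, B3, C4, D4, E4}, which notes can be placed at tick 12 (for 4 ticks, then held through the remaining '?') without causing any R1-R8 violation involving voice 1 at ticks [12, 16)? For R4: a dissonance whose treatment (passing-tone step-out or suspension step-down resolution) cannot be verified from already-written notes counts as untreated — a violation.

E3: legal
F3: violates R4,R7
G3: legal
A3: violates R4
B3: legal
C4: violates R2
D4: violates R4
E4: violates R2

{B3, E3, G3}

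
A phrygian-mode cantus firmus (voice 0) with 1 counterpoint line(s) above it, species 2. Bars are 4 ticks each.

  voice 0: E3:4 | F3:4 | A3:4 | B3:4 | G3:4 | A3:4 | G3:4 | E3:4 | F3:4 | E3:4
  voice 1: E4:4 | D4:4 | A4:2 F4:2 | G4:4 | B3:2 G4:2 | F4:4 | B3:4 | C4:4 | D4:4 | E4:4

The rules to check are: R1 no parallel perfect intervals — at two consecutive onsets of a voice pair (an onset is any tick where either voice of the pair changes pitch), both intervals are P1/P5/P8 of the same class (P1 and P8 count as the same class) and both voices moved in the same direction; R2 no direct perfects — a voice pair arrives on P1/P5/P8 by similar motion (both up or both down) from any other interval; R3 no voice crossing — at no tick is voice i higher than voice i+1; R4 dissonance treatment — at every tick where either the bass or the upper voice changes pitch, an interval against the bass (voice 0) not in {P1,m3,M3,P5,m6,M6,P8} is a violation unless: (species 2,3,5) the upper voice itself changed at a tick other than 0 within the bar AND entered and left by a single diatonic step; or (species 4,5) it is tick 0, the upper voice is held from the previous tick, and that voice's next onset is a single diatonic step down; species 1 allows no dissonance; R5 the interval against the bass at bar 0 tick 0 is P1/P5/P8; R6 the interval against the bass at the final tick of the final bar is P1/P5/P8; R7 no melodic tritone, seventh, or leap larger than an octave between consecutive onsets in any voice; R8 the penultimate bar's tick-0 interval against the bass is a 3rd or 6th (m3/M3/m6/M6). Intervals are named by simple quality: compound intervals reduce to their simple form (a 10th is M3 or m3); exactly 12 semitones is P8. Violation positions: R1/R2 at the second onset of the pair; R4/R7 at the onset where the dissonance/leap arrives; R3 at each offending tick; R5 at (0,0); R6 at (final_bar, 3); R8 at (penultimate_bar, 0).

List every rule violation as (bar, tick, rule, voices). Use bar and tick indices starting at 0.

bar 0: v0=E3 v1=E4 downbeat P8
bar 1: v0=F3 v1=D4 downbeat M6
bar 2: v0=A3 v1=A4 downbeat P8
bar 3: v0=B3 v1=G4 downbeat m6
bar 4: v0=G3 v1=B3 downbeat M3
bar 5: v0=A3 v1=F4 downbeat m6
bar 6: v0=G3 v1=B3 downbeat M3
bar 7: v0=E3 v1=C4 downbeat m6
bar 8: v0=F3 v1=D4 downbeat M6
bar 9: v0=E3 v1=E4 downbeat P8
  -> R2 @ bar 2 tick 0 v(0, 1): F3/D4 M6 -> A3/A4 P8 similar
  -> R7 @ bar 6 tick 0 v(1,): F4->B3 leap 6st

(2, 0, R2, (0, 1))
(6, 0, R7, (1,))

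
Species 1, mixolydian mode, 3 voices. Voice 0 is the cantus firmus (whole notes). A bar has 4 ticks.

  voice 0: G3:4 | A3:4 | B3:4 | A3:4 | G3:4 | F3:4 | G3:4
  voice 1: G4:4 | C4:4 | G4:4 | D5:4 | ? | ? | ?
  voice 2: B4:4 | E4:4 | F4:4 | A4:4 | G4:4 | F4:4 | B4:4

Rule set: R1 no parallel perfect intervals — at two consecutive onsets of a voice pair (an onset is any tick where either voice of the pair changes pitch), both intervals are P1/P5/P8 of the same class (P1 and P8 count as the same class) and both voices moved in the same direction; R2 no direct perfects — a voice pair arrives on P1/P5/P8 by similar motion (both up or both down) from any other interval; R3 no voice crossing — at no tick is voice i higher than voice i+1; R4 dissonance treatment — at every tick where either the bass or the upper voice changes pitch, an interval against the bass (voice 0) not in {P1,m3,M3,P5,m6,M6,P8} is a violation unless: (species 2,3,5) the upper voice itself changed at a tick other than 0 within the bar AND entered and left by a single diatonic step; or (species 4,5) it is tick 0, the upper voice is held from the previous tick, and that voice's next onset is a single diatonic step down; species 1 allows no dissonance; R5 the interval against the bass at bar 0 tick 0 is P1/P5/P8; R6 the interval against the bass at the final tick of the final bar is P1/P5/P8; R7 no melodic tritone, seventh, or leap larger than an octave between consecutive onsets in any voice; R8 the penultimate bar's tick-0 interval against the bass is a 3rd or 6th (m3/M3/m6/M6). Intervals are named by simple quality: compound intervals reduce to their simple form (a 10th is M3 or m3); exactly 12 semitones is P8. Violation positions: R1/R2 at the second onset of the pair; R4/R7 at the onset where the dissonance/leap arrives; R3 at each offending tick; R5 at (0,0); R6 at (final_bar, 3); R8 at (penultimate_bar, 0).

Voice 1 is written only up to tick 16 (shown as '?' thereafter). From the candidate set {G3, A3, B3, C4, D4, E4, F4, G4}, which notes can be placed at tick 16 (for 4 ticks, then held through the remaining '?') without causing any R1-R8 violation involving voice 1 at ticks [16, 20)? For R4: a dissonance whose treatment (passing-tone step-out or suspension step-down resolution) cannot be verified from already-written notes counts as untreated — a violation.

{}

G3: violates R2,R7
A3: violates R4,R7
B3: violates R7
C4: violates R2,R4,R7
D4: violates R2
E4: violates R7
F4: violates R4
G4: violates R2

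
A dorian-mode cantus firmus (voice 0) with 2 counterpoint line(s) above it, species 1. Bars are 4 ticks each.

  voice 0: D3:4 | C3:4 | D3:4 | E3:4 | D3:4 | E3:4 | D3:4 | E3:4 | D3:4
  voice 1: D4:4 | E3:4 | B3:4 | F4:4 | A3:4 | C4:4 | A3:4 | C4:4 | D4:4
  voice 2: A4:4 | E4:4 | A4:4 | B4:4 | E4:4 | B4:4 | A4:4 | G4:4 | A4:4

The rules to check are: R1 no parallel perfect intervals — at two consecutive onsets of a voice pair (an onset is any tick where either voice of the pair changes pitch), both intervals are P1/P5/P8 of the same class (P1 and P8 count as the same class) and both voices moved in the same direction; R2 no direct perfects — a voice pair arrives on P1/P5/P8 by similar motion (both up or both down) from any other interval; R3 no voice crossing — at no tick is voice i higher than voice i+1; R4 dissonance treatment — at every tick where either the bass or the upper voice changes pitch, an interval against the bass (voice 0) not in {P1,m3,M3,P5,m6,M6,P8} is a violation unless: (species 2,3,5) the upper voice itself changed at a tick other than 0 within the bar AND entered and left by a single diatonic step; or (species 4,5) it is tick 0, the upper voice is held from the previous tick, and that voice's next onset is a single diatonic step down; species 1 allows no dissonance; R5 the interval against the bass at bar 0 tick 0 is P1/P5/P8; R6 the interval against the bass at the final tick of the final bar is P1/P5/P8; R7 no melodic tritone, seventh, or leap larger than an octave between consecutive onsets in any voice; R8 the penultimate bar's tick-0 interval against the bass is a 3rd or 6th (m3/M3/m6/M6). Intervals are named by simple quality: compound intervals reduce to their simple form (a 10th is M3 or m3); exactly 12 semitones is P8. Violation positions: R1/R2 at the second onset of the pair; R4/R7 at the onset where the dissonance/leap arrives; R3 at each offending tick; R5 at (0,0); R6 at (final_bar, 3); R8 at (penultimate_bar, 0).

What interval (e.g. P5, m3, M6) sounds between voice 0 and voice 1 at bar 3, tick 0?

voice 0=E3 voice 1=F4 -> m2

m2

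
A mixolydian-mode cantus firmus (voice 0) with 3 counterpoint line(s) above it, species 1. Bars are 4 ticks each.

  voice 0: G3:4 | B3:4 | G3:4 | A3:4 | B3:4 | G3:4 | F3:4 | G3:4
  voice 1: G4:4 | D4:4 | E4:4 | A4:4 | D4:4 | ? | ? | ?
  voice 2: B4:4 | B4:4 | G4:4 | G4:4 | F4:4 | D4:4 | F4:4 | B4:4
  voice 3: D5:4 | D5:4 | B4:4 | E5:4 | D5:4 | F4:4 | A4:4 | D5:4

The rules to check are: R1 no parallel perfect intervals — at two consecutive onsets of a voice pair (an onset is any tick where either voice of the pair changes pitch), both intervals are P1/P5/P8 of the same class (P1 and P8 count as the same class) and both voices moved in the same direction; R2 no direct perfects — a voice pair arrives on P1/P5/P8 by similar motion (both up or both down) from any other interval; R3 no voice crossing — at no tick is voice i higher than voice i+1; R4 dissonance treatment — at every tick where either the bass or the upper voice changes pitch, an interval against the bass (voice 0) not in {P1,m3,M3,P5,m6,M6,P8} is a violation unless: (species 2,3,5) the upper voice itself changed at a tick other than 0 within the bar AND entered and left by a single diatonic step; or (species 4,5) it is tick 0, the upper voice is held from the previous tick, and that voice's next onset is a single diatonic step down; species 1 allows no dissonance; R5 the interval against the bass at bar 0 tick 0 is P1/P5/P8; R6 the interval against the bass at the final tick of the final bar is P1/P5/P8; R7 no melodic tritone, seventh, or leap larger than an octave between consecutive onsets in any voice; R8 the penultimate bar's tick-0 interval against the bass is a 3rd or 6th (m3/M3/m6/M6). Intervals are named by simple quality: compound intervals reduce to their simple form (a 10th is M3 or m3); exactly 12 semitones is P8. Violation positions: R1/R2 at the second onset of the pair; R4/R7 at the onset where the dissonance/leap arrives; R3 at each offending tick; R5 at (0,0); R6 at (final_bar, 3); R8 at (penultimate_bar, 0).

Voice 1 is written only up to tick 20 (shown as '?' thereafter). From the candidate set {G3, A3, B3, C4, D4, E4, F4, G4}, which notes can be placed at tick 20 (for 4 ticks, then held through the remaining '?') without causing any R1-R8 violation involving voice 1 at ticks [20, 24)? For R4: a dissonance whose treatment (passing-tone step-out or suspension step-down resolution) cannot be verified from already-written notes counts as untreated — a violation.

{B3, D4}

G3: violates R2
A3: violates R4
B3: legal
C4: violates R4
D4: legal
E4: violates R3
F4: violates R3,R4
G4: violates R3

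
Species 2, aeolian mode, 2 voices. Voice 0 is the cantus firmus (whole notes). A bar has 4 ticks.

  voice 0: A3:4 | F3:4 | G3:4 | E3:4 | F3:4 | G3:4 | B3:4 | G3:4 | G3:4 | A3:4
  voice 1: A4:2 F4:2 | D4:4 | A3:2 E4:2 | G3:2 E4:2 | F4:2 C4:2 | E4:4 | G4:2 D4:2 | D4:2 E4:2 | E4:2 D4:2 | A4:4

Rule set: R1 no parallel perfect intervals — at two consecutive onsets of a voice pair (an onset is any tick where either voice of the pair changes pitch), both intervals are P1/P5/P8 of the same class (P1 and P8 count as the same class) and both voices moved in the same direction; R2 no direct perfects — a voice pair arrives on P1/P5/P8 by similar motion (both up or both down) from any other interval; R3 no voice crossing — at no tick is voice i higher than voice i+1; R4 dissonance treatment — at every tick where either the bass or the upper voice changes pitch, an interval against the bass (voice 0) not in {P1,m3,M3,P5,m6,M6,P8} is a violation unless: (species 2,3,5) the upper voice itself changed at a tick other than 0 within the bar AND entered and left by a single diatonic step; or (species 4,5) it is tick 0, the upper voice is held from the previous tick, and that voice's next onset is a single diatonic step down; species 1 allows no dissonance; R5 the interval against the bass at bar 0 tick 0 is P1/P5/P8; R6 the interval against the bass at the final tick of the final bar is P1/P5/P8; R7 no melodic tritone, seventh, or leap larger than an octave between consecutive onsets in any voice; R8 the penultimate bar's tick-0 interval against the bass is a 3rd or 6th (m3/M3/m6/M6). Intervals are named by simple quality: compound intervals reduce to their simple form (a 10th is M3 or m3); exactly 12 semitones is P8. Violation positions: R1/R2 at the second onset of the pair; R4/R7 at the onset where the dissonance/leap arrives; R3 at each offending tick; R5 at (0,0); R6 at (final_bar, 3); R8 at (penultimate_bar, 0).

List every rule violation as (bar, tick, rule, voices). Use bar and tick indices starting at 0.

bar 0: v0=A3 v1=A4 downbeat P8
bar 1: v0=F3 v1=D4 downbeat M6
bar 2: v0=G3 v1=A3 downbeat M2
bar 3: v0=E3 v1=G3 downbeat m3
bar 4: v0=F3 v1=F4 downbeat P8
bar 5: v0=G3 v1=E4 downbeat M6
bar 6: v0=B3 v1=G4 downbeat m6
bar 7: v0=G3 v1=D4 downbeat P5
bar 8: v0=G3 v1=E4 downbeat M6
bar 9: v0=A3 v1=A4 downbeat P8
  -> R4 @ bar 2 tick 0 v(0, 1): G3/A3 M2 untreated
  -> R1 @ bar 4 tick 0 v(0, 1): E3/E4 P8 -> F3/F4 P8 similar
  -> R2 @ bar 9 tick 0 v(0, 1): G3/D4 P5 -> A3/A4 P8 similar

(2, 0, R4, (0, 1))
(4, 0, R1, (0, 1))
(9, 0, R2, (0, 1))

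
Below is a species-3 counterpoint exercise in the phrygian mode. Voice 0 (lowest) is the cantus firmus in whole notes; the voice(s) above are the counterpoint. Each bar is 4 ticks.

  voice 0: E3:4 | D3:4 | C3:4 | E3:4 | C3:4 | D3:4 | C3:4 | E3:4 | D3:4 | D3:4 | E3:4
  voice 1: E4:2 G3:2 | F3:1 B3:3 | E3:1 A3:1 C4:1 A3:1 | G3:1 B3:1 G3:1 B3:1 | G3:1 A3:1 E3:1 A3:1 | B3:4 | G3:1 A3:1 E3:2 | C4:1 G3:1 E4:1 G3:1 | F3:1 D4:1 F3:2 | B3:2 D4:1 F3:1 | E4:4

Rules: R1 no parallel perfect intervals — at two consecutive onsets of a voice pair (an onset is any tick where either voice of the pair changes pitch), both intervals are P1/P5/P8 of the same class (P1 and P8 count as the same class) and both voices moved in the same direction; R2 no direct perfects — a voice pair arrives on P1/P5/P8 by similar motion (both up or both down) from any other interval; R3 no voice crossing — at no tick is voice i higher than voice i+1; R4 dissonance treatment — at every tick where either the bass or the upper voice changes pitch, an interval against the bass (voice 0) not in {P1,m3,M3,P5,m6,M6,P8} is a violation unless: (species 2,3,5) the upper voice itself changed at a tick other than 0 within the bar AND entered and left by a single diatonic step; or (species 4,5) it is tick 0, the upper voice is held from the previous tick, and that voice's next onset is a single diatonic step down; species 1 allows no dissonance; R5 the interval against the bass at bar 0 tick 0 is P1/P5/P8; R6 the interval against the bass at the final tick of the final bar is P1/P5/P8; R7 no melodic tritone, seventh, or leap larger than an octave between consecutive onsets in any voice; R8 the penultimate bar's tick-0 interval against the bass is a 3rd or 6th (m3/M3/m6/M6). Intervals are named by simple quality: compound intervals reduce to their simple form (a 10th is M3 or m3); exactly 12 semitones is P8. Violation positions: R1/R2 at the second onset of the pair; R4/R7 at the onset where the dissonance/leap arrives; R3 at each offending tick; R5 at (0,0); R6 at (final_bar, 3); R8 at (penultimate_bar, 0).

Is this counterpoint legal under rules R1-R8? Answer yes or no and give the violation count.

bar 0: v0=E3 v1=E4 (P8)
bar 1: v0=D3 v1=F3 (m3)
bar 2: v0=C3 v1=E3 (M3)
bar 3: v0=E3 v1=G3 (m3)
bar 4: v0=C3 v1=G3 (P5)
bar 5: v0=D3 v1=B3 (M6)
bar 6: v0=C3 v1=G3 (P5)
bar 7: v0=E3 v1=C4 (m6)
bar 8: v0=D3 v1=F3 (m3)
bar 9: v0=D3 v1=B3 (M6)
bar 10: v0=E3 v1=E4 (P8)
  R7 @ bar1.1: F3->B3 leap 6st
  R1 @ bar4.0: E3/B3 P5 -> C3/G3 P5 similar
  R2 @ bar6.0: D3/B3 M6 -> C3/G3 P5 similar
  R7 @ bar9.0: F3->B3 leap 6st
  R2 @ bar10.0: D3/F3 m3 -> E3/E4 P8 similar
  R7 @ bar10.0: F3->E4 leap 11st

No (6 violations)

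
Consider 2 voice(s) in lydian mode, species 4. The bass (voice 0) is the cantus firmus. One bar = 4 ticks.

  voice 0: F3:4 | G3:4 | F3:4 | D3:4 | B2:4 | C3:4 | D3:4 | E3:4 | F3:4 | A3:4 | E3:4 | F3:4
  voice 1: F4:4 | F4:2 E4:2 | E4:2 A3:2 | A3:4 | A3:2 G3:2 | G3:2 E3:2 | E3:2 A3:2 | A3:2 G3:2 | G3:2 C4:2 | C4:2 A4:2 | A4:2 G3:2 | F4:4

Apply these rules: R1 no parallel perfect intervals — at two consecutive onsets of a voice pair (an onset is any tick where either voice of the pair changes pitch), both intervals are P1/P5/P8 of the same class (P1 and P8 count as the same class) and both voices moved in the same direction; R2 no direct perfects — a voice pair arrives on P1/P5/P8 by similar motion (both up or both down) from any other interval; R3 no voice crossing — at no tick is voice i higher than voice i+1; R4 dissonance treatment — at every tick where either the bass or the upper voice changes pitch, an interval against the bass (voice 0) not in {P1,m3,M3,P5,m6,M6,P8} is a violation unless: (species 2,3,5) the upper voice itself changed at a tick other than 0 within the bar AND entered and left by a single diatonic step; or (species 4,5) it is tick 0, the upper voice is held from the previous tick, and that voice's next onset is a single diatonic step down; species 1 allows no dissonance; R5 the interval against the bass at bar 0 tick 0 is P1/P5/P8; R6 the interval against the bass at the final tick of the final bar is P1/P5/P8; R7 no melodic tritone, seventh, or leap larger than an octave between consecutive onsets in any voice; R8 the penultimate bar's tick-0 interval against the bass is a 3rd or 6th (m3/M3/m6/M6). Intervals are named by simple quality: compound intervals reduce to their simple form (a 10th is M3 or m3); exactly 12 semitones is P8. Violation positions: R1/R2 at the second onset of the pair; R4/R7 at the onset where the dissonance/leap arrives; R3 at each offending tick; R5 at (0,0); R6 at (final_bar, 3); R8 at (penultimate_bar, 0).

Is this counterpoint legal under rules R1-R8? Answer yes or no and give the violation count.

bar 0: v0=F3 v1=F4 (P8)
bar 1: v0=G3 v1=F4 (m7)
bar 2: v0=F3 v1=E4 (M7)
bar 3: v0=D3 v1=A3 (P5)
bar 4: v0=B2 v1=A3 (m7)
bar 5: v0=C3 v1=G3 (P5)
bar 6: v0=D3 v1=E3 (M2)
bar 7: v0=E3 v1=A3 (P4)
bar 8: v0=F3 v1=G3 (M2)
bar 9: v0=A3 v1=C4 (m3)
bar 10: v0=E3 v1=A4 (P4)
bar 11: v0=F3 v1=F4 (P8)
  R4 @ bar2.0: F3/E4 M7 untreated
  R4 @ bar6.0: D3/E3 M2 untreated
  R4 @ bar8.0: F3/G3 M2 untreated
  R4 @ bar10.0: E3/A4 P4 untreated
  R8 @ bar10.0: penult P4 not 3rd/6th
  R7 @ bar10.2: A4->G3 leap 14st
  R2 @ bar11.0: E3/G3 m3 -> F3/F4 P8 similar
  R7 @ bar11.0: G3->F4 leap 10st

No (8 violations)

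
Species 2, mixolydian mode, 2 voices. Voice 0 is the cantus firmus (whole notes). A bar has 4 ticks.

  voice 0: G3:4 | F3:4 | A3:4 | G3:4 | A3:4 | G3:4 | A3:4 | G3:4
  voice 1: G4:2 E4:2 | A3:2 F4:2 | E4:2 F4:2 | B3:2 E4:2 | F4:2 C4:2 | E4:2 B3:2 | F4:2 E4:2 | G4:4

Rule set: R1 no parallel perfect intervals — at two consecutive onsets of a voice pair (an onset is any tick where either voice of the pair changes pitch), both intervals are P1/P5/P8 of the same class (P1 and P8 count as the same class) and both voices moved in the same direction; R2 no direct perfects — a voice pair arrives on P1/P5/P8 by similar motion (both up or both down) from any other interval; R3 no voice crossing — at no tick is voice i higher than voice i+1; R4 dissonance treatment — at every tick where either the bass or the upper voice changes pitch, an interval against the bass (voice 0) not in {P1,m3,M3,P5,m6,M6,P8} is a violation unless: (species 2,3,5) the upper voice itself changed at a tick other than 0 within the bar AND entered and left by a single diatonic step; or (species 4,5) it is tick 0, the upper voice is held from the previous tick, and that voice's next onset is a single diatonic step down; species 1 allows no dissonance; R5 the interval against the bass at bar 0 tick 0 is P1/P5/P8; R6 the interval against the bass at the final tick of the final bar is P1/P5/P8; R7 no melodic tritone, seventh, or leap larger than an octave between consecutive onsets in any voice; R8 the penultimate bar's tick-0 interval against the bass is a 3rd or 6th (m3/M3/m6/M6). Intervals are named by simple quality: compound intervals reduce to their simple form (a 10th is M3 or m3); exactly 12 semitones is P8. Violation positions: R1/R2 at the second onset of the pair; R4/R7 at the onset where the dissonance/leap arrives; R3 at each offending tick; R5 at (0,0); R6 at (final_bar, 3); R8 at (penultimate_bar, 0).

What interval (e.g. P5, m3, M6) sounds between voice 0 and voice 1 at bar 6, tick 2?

voice 0=A3 voice 1=E4 -> P5

P5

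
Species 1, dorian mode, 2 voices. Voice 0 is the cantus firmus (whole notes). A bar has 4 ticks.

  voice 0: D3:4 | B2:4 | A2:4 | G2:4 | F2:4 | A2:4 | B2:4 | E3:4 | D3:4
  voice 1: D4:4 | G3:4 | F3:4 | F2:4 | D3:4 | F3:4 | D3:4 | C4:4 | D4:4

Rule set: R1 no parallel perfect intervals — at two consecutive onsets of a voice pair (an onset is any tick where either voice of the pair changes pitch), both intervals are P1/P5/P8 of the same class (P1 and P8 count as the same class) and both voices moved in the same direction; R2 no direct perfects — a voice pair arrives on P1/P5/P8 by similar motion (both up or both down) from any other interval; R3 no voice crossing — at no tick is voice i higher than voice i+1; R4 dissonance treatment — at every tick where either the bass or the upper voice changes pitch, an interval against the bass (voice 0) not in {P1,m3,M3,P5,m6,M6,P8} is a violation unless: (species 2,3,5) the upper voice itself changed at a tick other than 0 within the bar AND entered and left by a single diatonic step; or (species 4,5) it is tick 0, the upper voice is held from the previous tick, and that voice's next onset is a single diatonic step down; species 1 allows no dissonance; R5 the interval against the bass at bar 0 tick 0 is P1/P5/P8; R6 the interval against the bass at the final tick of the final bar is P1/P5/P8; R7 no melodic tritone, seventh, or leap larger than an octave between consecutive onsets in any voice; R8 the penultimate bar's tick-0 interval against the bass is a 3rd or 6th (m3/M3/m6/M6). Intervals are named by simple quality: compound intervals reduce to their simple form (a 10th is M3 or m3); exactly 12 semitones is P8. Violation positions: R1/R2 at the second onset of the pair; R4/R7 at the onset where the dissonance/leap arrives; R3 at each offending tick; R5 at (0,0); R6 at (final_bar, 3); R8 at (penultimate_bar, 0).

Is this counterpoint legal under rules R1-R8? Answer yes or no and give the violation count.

No (6 violations)

bar 0: v0=D3 v1=D4 (P8)
bar 1: v0=B2 v1=G3 (m6)
bar 2: v0=A2 v1=F3 (m6)
bar 3: v0=G2 v1=F2 (M2)
bar 4: v0=F2 v1=D3 (M6)
bar 5: v0=A2 v1=F3 (m6)
bar 6: v0=B2 v1=D3 (m3)
bar 7: v0=E3 v1=C4 (m6)
bar 8: v0=D3 v1=D4 (P8)
  R3 @ bar3.0: G2 above F2
  R4 @ bar3.0: G2/F2 M2 untreated
  R3 @ bar3.1: G2 above F2
  R3 @ bar3.2: G2 above F2
  R3 @ bar3.3: G2 above F2
  R7 @ bar7.0: D3->C4 leap 10st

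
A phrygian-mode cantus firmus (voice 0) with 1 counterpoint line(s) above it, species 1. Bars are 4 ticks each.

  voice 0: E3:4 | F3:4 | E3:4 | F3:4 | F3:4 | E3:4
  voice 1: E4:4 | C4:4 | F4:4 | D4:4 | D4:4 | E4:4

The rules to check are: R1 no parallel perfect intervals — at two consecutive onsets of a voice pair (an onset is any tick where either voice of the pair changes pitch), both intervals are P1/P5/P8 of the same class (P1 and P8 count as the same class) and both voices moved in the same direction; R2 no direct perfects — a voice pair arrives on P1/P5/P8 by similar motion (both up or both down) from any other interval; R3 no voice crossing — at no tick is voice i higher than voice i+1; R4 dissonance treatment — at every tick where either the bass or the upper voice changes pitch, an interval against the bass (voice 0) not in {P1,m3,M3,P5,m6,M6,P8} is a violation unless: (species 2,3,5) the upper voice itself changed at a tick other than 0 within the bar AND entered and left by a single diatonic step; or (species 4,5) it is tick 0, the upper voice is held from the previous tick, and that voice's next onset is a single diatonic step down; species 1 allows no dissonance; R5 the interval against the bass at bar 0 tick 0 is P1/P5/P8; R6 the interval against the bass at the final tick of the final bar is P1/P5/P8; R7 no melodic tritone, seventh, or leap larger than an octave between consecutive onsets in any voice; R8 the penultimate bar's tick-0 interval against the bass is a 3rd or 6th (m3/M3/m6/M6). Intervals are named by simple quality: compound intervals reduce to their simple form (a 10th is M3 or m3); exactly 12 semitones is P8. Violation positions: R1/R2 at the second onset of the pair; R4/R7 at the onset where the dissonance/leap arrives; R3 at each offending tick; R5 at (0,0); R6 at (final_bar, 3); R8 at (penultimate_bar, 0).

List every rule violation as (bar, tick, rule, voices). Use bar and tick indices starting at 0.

(2, 0, R4, (0, 1))

bar 0: v0=E3 v1=E4 downbeat P8
bar 1: v0=F3 v1=C4 downbeat P5
bar 2: v0=E3 v1=F4 downbeat m2
bar 3: v0=F3 v1=D4 downbeat M6
bar 4: v0=F3 v1=D4 downbeat M6
bar 5: v0=E3 v1=E4 downbeat P8
  -> R4 @ bar 2 tick 0 v(0, 1): E3/F4 m2 untreated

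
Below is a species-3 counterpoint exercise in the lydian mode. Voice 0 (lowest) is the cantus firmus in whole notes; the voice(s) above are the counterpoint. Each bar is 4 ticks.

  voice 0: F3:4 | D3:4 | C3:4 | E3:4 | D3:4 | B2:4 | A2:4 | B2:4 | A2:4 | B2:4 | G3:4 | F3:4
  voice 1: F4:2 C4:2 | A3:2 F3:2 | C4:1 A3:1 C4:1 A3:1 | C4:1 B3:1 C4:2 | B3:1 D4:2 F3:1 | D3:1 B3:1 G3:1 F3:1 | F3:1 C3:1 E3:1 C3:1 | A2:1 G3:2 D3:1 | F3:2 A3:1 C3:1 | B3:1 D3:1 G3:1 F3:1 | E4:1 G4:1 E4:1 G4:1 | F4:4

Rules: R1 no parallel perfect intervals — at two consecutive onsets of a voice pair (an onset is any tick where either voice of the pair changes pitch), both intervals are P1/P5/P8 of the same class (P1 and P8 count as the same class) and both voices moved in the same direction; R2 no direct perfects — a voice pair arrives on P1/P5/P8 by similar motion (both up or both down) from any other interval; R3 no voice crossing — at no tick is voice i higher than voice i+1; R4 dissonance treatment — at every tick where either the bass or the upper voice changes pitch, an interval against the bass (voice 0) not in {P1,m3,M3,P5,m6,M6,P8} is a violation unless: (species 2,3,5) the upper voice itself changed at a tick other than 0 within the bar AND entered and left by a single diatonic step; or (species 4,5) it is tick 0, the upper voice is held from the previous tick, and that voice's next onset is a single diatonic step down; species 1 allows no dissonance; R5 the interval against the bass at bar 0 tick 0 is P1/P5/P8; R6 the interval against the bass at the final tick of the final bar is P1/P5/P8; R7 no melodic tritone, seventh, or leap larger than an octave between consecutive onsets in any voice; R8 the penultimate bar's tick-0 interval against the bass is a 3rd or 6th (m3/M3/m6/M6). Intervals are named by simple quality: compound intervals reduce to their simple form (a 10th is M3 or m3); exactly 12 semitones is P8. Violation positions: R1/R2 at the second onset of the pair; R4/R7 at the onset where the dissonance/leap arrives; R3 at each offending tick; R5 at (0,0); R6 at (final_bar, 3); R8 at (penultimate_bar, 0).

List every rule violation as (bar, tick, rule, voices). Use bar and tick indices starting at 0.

bar 0: v0=F3 v1=F4 downbeat P8
bar 1: v0=D3 v1=A3 downbeat P5
bar 2: v0=C3 v1=C4 downbeat P8
bar 3: v0=E3 v1=C4 downbeat m6
bar 4: v0=D3 v1=B3 downbeat M6
bar 5: v0=B2 v1=D3 downbeat m3
bar 6: v0=A2 v1=F3 downbeat m6
bar 7: v0=B2 v1=A2 downbeat M2
bar 8: v0=A2 v1=F3 downbeat m6
bar 9: v0=B2 v1=B3 downbeat P8
bar 10: v0=G3 v1=E4 downbeat M6
bar 11: v0=F3 v1=F4 downbeat P8
  -> R1 @ bar 1 tick 0 v(0, 1): F3/C4 P5 -> D3/A3 P5 similar
  -> R4 @ bar 5 tick 3 v(0, 1): B2/F3 TT untreated
  -> R3 @ bar 7 tick 0 v(0, 1): B2 above A2
  -> R4 @ bar 7 tick 0 v(0, 1): B2/A2 M2 untreated
  -> R7 @ bar 7 tick 1 v(1,): A2->G3 leap 10st
  -> R2 @ bar 9 tick 0 v(0, 1): A2/C3 m3 -> B2/B3 P8 similar
  -> R7 @ bar 9 tick 0 v(1,): C3->B3 leap 11st
  -> R4 @ bar 9 tick 3 v(0, 1): B2/F3 TT untreated
  -> R7 @ bar 10 tick 0 v(1,): F3->E4 leap 11st
  -> R1 @ bar 11 tick 0 v(0, 1): G3/G4 P8 -> F3/F4 P8 similar

(1, 0, R1, (0, 1))
(5, 3, R4, (0, 1))
(7, 0, R3, (0, 1))
(7, 0, R4, (0, 1))
(7, 1, R7, (1,))
(9, 0, R2, (0, 1))
(9, 0, R7, (1,))
(9, 3, R4, (0, 1))
(10, 0, R7, (1,))
(11, 0, R1, (0, 1))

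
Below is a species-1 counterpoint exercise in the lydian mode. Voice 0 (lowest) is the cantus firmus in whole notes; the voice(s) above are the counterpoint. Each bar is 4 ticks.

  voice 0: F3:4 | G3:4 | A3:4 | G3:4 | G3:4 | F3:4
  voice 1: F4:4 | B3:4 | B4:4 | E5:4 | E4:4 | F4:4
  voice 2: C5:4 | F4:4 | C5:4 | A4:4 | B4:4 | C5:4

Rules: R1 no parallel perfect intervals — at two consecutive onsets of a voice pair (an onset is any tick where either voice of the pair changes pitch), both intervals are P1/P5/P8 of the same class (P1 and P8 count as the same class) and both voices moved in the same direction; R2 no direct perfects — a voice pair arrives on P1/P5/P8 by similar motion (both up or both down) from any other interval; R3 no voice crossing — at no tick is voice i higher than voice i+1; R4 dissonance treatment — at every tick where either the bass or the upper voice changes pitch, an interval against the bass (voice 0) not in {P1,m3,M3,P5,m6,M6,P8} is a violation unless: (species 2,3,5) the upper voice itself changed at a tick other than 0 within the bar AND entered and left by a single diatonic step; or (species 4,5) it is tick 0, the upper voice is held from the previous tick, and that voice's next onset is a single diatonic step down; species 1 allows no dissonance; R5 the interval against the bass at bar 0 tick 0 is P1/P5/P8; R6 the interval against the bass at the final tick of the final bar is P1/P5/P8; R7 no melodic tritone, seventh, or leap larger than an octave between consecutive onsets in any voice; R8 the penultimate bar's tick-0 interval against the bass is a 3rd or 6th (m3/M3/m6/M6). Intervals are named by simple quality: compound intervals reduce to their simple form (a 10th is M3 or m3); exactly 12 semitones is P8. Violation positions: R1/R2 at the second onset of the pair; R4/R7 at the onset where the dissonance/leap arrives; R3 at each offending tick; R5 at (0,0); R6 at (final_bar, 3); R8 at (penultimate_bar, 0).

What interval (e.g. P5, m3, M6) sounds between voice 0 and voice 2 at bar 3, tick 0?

M2

voice 0=G3 voice 2=A4 -> M2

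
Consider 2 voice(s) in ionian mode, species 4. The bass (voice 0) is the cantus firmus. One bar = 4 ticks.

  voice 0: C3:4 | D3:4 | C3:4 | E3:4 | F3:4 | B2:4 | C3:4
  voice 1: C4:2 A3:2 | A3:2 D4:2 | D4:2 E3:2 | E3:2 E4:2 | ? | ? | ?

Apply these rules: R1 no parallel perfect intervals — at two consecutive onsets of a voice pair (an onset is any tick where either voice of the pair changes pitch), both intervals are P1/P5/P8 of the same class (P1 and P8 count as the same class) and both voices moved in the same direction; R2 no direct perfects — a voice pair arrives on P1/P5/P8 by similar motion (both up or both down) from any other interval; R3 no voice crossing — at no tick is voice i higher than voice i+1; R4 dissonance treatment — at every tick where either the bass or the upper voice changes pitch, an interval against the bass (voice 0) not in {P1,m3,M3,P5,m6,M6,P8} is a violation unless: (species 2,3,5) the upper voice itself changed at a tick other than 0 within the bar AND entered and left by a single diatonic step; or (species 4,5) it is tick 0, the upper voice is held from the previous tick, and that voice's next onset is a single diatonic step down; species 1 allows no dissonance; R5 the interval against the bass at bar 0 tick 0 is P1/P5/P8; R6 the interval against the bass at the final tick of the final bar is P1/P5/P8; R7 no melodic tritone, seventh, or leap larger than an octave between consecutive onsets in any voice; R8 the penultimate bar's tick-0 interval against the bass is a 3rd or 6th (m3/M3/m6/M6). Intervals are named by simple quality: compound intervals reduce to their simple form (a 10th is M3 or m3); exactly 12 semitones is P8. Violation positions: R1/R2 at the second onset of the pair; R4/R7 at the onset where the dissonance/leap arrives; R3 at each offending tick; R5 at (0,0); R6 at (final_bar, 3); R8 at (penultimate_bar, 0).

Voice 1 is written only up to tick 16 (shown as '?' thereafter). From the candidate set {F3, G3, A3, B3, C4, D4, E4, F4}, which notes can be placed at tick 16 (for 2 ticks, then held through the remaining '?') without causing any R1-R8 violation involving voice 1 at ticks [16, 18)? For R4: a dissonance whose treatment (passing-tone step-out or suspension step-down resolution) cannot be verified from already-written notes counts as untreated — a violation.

{A3, C4, D4}

F3: violates R7
G3: violates R4
A3: legal
B3: violates R4
C4: legal
D4: legal
E4: violates R4
F4: violates R1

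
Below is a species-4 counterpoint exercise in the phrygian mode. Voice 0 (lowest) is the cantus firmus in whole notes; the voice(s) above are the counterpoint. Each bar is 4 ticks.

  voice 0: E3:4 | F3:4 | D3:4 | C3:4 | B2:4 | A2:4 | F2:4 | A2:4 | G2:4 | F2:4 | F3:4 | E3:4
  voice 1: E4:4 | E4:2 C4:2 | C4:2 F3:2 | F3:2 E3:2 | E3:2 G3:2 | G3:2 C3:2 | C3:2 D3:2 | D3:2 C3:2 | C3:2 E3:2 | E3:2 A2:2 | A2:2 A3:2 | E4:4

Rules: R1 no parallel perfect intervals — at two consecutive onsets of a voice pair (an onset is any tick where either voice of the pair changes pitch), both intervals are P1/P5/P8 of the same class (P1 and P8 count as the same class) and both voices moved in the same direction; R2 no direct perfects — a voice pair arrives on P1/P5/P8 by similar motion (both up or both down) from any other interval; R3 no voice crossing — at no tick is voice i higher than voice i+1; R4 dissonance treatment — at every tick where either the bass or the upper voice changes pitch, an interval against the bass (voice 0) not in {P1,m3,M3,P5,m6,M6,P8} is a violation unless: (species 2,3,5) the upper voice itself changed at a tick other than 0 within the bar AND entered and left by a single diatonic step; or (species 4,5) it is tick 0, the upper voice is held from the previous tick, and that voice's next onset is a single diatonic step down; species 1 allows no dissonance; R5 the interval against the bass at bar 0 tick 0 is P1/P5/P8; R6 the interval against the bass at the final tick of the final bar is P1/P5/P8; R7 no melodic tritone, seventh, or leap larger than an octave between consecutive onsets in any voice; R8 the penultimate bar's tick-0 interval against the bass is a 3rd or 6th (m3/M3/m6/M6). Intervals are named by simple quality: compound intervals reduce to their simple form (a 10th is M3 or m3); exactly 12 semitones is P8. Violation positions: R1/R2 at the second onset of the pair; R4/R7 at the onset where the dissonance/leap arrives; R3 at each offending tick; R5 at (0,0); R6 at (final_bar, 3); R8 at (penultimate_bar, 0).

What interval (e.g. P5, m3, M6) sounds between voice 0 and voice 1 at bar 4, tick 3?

m6

voice 0=B2 voice 1=G3 -> m6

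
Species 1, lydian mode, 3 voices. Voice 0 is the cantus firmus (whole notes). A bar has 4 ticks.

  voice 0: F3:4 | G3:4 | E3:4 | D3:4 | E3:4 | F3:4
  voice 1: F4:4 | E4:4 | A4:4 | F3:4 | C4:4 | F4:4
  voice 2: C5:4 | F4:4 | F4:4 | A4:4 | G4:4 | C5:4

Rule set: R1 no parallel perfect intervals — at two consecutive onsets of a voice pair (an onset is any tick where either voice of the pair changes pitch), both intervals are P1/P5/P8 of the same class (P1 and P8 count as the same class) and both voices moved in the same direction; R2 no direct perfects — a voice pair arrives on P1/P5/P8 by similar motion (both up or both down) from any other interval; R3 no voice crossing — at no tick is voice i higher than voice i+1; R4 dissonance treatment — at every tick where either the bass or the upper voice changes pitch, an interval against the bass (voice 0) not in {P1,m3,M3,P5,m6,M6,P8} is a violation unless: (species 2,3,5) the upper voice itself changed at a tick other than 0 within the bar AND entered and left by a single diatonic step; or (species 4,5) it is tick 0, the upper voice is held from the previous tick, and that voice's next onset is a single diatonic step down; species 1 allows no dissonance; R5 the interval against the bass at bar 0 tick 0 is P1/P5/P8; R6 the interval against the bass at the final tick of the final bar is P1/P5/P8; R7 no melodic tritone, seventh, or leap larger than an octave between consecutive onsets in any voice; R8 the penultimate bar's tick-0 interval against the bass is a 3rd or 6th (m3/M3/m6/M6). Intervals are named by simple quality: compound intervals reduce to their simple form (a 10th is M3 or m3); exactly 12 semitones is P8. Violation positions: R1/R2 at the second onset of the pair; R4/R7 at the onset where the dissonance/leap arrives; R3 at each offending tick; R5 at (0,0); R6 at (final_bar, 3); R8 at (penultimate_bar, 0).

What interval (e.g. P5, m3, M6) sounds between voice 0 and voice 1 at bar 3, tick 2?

m3

voice 0=D3 voice 1=F3 -> m3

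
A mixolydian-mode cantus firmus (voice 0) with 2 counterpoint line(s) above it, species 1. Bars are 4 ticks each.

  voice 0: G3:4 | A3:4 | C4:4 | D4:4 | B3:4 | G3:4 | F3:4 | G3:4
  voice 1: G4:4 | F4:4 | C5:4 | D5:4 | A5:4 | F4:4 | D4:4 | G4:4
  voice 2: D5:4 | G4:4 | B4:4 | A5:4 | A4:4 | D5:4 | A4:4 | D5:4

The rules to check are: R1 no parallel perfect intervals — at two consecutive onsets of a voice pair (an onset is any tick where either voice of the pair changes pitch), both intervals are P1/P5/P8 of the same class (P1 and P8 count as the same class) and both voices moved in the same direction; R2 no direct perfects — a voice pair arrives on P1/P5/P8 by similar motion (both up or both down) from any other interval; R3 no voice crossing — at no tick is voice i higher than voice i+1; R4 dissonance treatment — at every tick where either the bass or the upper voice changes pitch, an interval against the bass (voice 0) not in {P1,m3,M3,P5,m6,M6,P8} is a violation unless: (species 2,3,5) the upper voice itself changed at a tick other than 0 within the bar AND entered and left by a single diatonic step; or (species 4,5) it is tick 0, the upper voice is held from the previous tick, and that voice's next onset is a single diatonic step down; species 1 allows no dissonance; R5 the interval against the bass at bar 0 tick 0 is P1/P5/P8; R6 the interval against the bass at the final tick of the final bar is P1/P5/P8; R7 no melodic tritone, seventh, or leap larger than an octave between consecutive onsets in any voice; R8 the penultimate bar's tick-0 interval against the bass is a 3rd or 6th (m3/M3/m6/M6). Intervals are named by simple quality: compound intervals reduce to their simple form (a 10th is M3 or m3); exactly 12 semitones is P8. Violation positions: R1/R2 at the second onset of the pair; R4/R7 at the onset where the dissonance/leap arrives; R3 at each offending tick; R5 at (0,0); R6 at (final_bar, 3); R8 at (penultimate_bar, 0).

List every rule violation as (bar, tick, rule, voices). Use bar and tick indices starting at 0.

bar 0: v0=G3 v1=G4 v2=D5 downbeat P5
bar 1: v0=A3 v1=F4 v2=G4 downbeat m7
bar 2: v0=C4 v1=C5 v2=B4 downbeat M7
bar 3: v0=D4 v1=D5 v2=A5 downbeat P5
bar 4: v0=B3 v1=A5 v2=A4 downbeat m7
bar 5: v0=G3 v1=F4 v2=D5 downbeat P5
bar 6: v0=F3 v1=D4 v2=A4 downbeat M3
bar 7: v0=G3 v1=G4 v2=D5 downbeat P5
  -> R4 @ bar 1 tick 0 v(0, 2): A3/G4 m7 untreated
  -> R2 @ bar 2 tick 0 v(0, 1): A3/F4 m6 -> C4/C5 P8 similar
  -> R3 @ bar 2 tick 0 v(1, 2): C5 above B4
  -> R4 @ bar 2 tick 0 v(0, 2): C4/B4 M7 untreated
  -> R3 @ bar 2 tick 1 v(1, 2): C5 above B4
  -> R3 @ bar 2 tick 2 v(1, 2): C5 above B4
  -> R3 @ bar 2 tick 3 v(1, 2): C5 above B4
  -> R1 @ bar 3 tick 0 v(0, 1): C4/C5 P8 -> D4/D5 P8 similar
  -> R2 @ bar 3 tick 0 v(0, 2): C4/B4 M7 -> D4/A5 P5 similar
  -> R2 @ bar 3 tick 0 v(1, 2): C5/B4 m2 -> D5/A5 P5 similar
  -> R7 @ bar 3 tick 0 v(2,): B4->A5 leap 10st
  -> R3 @ bar 4 tick 0 v(1, 2): A5 above A4
  -> R4 @ bar 4 tick 0 v(0, 1): B3/A5 m7 untreated
  -> R4 @ bar 4 tick 0 v(0, 2): B3/A4 m7 untreated
  -> R3 @ bar 4 tick 1 v(1, 2): A5 above A4
  -> R3 @ bar 4 tick 2 v(1, 2): A5 above A4
  -> R3 @ bar 4 tick 3 v(1, 2): A5 above A4
  -> R4 @ bar 5 tick 0 v(0, 1): G3/F4 m7 untreated
  -> R7 @ bar 5 tick 0 v(1,): A5->F4 leap 16st
  -> R2 @ bar 6 tick 0 v(1, 2): F4/D5 M6 -> D4/A4 P5 similar
  -> R1 @ bar 7 tick 0 v(1, 2): D4/A4 P5 -> G4/D5 P5 similar
  -> R2 @ bar 7 tick 0 v(0, 1): F3/D4 M6 -> G3/G4 P8 similar
  -> R2 @ bar 7 tick 0 v(0, 2): F3/A4 M3 -> G3/D5 P5 similar

(1, 0, R4, (0, 2))
(2, 0, R2, (0, 1))
(2, 0, R3, (1, 2))
(2, 0, R4, (0, 2))
(2, 1, R3, (1, 2))
(2, 2, R3, (1, 2))
(2, 3, R3, (1, 2))
(3, 0, R1, (0, 1))
(3, 0, R2, (0, 2))
(3, 0, R2, (1, 2))
(3, 0, R7, (2,))
(4, 0, R3, (1, 2))
(4, 0, R4, (0, 1))
(4, 0, R4, (0, 2))
(4, 1, R3, (1, 2))
(4, 2, R3, (1, 2))
(4, 3, R3, (1, 2))
(5, 0, R4, (0, 1))
(5, 0, R7, (1,))
(6, 0, R2, (1, 2))
(7, 0, R1, (1, 2))
(7, 0, R2, (0, 1))
(7, 0, R2, (0, 2))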